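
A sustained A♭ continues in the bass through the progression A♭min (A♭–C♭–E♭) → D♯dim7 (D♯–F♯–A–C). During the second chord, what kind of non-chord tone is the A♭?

Pedal tone (pedal point).

The harmony at that moment is D♯ diminished seventh chord (D♯, F♯, A, C); A♭ is not a chord tone.
It is held over (the same pitch as the preceding A♭) and then sustained as the same pitch into the next harmony.
Sustained through a change of harmony — a pedal tone.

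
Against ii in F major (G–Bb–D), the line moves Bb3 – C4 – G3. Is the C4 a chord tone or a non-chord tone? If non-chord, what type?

Non-chord tone — an escape tone.

The harmony at that moment is G minor triad (G, Bb, D); C4 is not a chord tone.
It is approached by step up from Bb3 and left by leap down to G3.
Step in, leap out — an escape tone.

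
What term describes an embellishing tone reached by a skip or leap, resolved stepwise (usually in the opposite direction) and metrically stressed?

Approach: by leap. Departure: by step. Metric position: strong.
Leap in, step out, in a metrically strong position — an appoggiatura. (It is the mirror image of the escape tone, which steps in and leaps out from a weak position.)

Appoggiatura.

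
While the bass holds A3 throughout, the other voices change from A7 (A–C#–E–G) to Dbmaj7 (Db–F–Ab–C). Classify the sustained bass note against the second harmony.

Pedal tone (pedal point).

The harmony at that moment is Db major seventh chord (Db, F, Ab, C); A3 is not a chord tone.
It is held over (the same pitch as the preceding A3) and then sustained as the same pitch into the next harmony.
Sustained through a change of harmony — a pedal tone.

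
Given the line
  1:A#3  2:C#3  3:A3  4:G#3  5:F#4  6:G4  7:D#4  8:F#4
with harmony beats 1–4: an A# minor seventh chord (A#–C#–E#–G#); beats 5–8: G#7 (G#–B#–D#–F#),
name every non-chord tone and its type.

The harmony at that moment is A# minor seventh chord (A#, C#, E#, G#); A3 is not a chord tone.
It is approached by leap up from C#3 and left by step down to G#3.
Leap in, step out — an appoggiatura.
The harmony at that moment is G# dominant seventh chord (G#, B#, D#, F#); G4 is not a chord tone.
It is approached by step up from F#4 and left by leap down to D#4.
Step in, leap out — an escape tone.

A3 (beat 3) — appoggiatura; G4 (beat 6) — escape tone.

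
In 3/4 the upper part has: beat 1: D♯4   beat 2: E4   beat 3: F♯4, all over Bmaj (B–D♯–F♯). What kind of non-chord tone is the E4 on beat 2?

Passing tone.

The harmony at that moment is B major triad (B, D♯, F♯); E4 is not a chord tone.
It is approached by step up from D♯4 and left by step up to F♯4.
Step in, step out in the same direction — a passing tone.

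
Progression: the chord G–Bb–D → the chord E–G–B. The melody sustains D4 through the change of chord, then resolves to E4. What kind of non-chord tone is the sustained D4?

D4 is a retardation.

The harmony at that moment is E minor triad (E, G, B); D4 is not a chord tone.
It is held over (the same pitch as the preceding D4) and left by step up to E4.
Held over from the previous chord and resolving up by step — a retardation.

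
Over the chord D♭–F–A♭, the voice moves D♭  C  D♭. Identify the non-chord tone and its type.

The harmony at that moment is D♭ major triad (D♭, F, A♭); C is not a chord tone.
It is approached by step down from D♭ and left by step up to D♭.
Step away and step back to the same note — a neighbor tone (lower neighbor).

C is a neighbor tone.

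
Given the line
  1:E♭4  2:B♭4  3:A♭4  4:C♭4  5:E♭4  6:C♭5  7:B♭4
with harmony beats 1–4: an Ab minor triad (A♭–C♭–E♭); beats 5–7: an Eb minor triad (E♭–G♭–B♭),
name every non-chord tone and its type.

The harmony at that moment is A♭ minor triad (A♭, C♭, E♭); B♭4 is not a chord tone.
It is approached by leap up from E♭4 and left by step down to A♭4.
Leap in, step out — an appoggiatura.
The harmony at that moment is E♭ minor triad (E♭, G♭, B♭); C♭5 is not a chord tone.
It is approached by leap up from E♭4 and left by step down to B♭4.
Leap in, step out — an appoggiatura.

B♭4 (beat 2) — appoggiatura; C♭5 (beat 6) — appoggiatura.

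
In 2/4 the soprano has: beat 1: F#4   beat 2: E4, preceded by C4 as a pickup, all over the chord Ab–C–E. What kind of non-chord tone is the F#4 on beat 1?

Appoggiatura.

The harmony at that moment is Ab augmented triad (Ab, C, E); F#4 is not a chord tone.
It is approached by leap up from C4 and left by step down to E4.
Leap in, step out, metrically accented — an appoggiatura.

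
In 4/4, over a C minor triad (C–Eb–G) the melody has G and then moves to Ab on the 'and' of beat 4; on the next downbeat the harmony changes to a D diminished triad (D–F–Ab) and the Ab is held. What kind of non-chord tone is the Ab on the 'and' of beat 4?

The harmony at that moment is C minor triad (C, Eb, G); Ab is not a chord tone.
It is approached by step up from G and then sustained as the same pitch into the next harmony.
Arriving early and becoming a chord tone when the harmony changes — an anticipation.

Anticipation.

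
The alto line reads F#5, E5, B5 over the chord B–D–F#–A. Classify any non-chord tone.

E5 is an escape tone.

The harmony at that moment is B minor seventh chord (B, D, F#, A); E5 is not a chord tone.
It is approached by step down from F#5 and left by leap up to B5.
Step in, leap out — an escape tone.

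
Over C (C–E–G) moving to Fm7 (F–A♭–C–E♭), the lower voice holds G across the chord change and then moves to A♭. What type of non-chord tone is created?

The harmony at that moment is F minor seventh chord (F, A♭, C, E♭); G is not a chord tone.
It is held over (the same pitch as the preceding G) and left by step up to A♭.
Held over from the previous chord and resolving up by step — a retardation.

G is a retardation.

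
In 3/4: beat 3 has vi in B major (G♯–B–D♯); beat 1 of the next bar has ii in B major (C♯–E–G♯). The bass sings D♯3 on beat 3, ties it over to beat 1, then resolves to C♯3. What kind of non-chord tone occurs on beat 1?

Suspension.

The harmony at that moment is C♯ minor triad (C♯, E, G♯); D♯3 is not a chord tone.
It is held over (the same pitch as the preceding D♯3) and left by step down to C♯3.
Held over from the previous chord and resolving down by step — a suspension.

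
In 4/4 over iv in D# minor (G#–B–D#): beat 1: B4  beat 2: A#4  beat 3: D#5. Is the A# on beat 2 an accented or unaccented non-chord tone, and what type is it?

Unaccented escape tone.

The harmony at that moment is G# minor triad (G#, B, D#); A#4 is not a chord tone.
It is approached by step down from B4 and left by leap up to D#5.
Step in, leap out — an escape tone.
It falls on a weak beat, so it is unaccented.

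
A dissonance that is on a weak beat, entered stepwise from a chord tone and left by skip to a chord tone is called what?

Escape tone.

Approach: by step. Departure: by leap. Metric position: weak.
Step in, leap out, from a weak position — an escape tone (échappée). (It is the mirror image of the appoggiatura, which leaps in and steps out on a strong beat.)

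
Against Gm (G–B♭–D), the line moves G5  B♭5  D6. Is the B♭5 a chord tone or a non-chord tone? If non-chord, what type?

Chord tone (the third of G minor triad).

G minor triad contains G, B♭, D; B♭ is the third, so it is a chord tone.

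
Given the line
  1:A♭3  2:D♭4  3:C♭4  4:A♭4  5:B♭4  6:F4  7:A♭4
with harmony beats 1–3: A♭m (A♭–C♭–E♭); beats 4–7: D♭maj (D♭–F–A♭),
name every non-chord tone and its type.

The harmony at that moment is A♭ minor triad (A♭, C♭, E♭); D♭4 is not a chord tone.
It is approached by leap up from A♭3 and left by step down to C♭4.
Leap in, step out — an appoggiatura.
The harmony at that moment is D♭ major triad (D♭, F, A♭); B♭4 is not a chord tone.
It is approached by step up from A♭4 and left by leap down to F4.
Step in, leap out — an escape tone.

D♭4 (beat 2) — appoggiatura; B♭4 (beat 5) — escape tone.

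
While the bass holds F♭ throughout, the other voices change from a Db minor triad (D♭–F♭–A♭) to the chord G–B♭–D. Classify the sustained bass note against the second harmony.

Pedal tone (pedal point).

The harmony at that moment is G minor triad (G, B♭, D); F♭ is not a chord tone.
It is held over (the same pitch as the preceding F♭) and then sustained as the same pitch into the next harmony.
Sustained through a change of harmony — a pedal tone.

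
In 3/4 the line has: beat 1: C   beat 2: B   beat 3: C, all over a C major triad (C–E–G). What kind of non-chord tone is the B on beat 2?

The harmony at that moment is C major triad (C, E, G); B is not a chord tone.
It is approached by step down from C and left by step up to C.
Step away and step back to the same note — a neighbor tone (lower neighbor).

Lower neighbor tone.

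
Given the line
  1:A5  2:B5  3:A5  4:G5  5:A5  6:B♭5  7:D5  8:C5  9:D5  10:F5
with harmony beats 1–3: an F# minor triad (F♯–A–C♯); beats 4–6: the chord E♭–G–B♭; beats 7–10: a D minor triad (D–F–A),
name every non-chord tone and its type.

B5 (beat 2) — neighbor tone; A5 (beat 5) — passing tone; C5 (beat 8) — neighbor tone.

The harmony at that moment is F♯ minor triad (F♯, A, C♯); B5 is not a chord tone.
It is approached by step up from A5 and left by step down to A5.
Step away and step back to the same note — a neighbor tone (upper neighbor).
The harmony at that moment is E♭ major triad (E♭, G, B♭); A5 is not a chord tone.
It is approached by step up from G5 and left by step up to B♭5.
Step in, step out in the same direction — a passing tone.
The harmony at that moment is D minor triad (D, F, A); C5 is not a chord tone.
It is approached by step down from D5 and left by step up to D5.
Step away and step back to the same note — a neighbor tone (lower neighbor).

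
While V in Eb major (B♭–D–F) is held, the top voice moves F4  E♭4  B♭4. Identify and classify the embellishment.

E♭4 is an escape tone.

The harmony at that moment is B♭ major triad (B♭, D, F); E♭4 is not a chord tone.
It is approached by step down from F4 and left by leap up to B♭4.
Step in, leap out — an escape tone.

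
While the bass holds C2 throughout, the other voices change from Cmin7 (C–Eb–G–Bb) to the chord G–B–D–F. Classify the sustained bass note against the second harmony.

Pedal tone (pedal point).

The harmony at that moment is G dominant seventh chord (G, B, D, F); C2 is not a chord tone.
It is held over (the same pitch as the preceding C2) and then sustained as the same pitch into the next harmony.
Sustained through a change of harmony — a pedal tone.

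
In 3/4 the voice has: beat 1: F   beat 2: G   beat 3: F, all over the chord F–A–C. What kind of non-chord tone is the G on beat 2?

Upper neighbor tone.

The harmony at that moment is F major triad (F, A, C); G is not a chord tone.
It is approached by step up from F and left by step down to F.
Step away and step back to the same note — a neighbor tone (upper neighbor).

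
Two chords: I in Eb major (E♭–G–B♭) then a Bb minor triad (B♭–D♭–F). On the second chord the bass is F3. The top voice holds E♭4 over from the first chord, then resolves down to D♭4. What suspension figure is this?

At the second chord the bass is F3. The suspended E♭4 lies a seventh above the bass; after resolving down by step to D♭4, the interval above the bass becomes a sixth.
Suspension figures are named by those two intervals: 7–6.

7–6 suspension.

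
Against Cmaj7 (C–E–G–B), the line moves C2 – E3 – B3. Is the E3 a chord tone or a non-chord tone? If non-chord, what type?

Chord tone (the third of C major seventh chord).

C major seventh chord contains C, E, G, B; E is the third, so it is a chord tone.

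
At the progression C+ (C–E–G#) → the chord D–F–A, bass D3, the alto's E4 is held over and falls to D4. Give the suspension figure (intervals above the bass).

9–8 suspension.

At the second chord the bass is D3. The suspended E4 lies a ninth above the bass; after resolving down by step to D4, the interval above the bass becomes an octave.
Suspension figures are named by those two intervals: 9–8.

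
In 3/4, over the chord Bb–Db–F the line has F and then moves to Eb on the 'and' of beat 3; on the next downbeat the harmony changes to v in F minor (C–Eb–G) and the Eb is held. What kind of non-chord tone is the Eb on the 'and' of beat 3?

The harmony at that moment is Bb minor triad (Bb, Db, F); Eb is not a chord tone.
It is approached by step down from F and then sustained as the same pitch into the next harmony.
Arriving early and becoming a chord tone when the harmony changes — an anticipation.

Anticipation.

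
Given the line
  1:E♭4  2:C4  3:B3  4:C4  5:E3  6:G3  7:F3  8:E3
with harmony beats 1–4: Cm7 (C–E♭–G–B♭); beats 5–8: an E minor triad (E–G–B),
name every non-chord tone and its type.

B3 (beat 3) — neighbor tone; F3 (beat 7) — passing tone.

The harmony at that moment is C minor seventh chord (C, E♭, G, B♭); B3 is not a chord tone.
It is approached by step down from C4 and left by step up to C4.
Step away and step back to the same note — a neighbor tone (lower neighbor).
The harmony at that moment is E minor triad (E, G, B); F3 is not a chord tone.
It is approached by step down from G3 and left by step down to E3.
Step in, step out in the same direction — a passing tone.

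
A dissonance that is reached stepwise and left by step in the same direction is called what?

Approach: by step. Departure: by step, continuing in the same direction.
Stepwise on both sides with no change of direction means the note fills in the space between two different chord tones — a passing tone. (Had it turned back to its starting note it would be a neighbor tone instead.)

Passing tone.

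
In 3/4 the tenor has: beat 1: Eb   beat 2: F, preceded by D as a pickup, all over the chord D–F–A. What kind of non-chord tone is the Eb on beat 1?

The harmony at that moment is D minor triad (D, F, A); Eb is not a chord tone.
It is approached by step up from D and left by step up to F.
Step in, step out in the same direction — a passing tone.

Passing tone.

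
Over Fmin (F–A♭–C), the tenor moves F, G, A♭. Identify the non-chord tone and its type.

G is a passing tone.

The harmony at that moment is F minor triad (F, A♭, C); G is not a chord tone.
It is approached by step up from F and left by step up to A♭.
Step in, step out in the same direction — a passing tone.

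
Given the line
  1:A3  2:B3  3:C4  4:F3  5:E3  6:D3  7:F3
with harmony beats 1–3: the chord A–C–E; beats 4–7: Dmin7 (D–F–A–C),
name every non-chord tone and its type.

B3 (beat 2) — passing tone; E3 (beat 5) — passing tone.

The harmony at that moment is A minor triad (A, C, E); B3 is not a chord tone.
It is approached by step up from A3 and left by step up to C4.
Step in, step out in the same direction — a passing tone.
The harmony at that moment is D minor seventh chord (D, F, A, C); E3 is not a chord tone.
It is approached by step down from F3 and left by step down to D3.
Step in, step out in the same direction — a passing tone.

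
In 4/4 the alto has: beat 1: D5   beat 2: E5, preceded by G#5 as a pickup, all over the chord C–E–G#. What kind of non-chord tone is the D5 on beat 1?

Appoggiatura.

The harmony at that moment is C augmented triad (C, E, G#); D5 is not a chord tone.
It is approached by leap down from G#5 and left by step up to E5.
Leap in, step out, metrically accented — an appoggiatura.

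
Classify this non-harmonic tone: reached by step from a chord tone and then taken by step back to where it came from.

Neighbor tone.

Approach: by step. Departure: by step in the opposite direction, back to the starting pitch.
Stepwise on both sides but reversing to return to the same chord tone — a neighbor tone. (Had it continued onward in the same direction it would be a passing tone instead.)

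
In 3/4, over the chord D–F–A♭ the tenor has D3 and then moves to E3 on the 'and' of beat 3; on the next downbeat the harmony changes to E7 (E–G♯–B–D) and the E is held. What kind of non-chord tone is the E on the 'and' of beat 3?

Anticipation.

The harmony at that moment is D diminished triad (D, F, A♭); E3 is not a chord tone.
It is approached by step up from D3 and then sustained as the same pitch into the next harmony.
Arriving early and becoming a chord tone when the harmony changes — an anticipation.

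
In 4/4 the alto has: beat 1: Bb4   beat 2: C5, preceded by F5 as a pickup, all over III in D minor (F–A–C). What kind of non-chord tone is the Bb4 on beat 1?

The harmony at that moment is F major triad (F, A, C); Bb4 is not a chord tone.
It is approached by leap down from F5 and left by step up to C5.
Leap in, step out, metrically accented — an appoggiatura.

Appoggiatura.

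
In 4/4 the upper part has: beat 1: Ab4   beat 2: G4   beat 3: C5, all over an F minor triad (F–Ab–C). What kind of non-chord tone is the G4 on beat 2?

The harmony at that moment is F minor triad (F, Ab, C); G4 is not a chord tone.
It is approached by step down from Ab4 and left by leap up to C5.
Step in, leap out, on a weak beat — an escape tone.

Escape tone.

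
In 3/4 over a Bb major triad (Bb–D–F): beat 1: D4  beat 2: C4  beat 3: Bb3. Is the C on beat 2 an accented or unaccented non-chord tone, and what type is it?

The harmony at that moment is Bb major triad (Bb, D, F); C4 is not a chord tone.
It is approached by step down from D4 and left by step down to Bb3.
Step in, step out in the same direction — a passing tone.
It falls on a weak beat, so it is unaccented.

Unaccented passing tone.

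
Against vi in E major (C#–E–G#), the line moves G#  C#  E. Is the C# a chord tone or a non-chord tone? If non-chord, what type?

Chord tone (the root of C# minor triad).

C# minor triad contains C#, E, G#; C# is the root, so it is a chord tone.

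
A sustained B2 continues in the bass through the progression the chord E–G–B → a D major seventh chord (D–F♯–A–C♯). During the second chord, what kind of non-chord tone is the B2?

The harmony at that moment is D major seventh chord (D, F♯, A, C♯); B2 is not a chord tone.
It is held over (the same pitch as the preceding B2) and then sustained as the same pitch into the next harmony.
Sustained through a change of harmony — a pedal tone.

Pedal tone (pedal point).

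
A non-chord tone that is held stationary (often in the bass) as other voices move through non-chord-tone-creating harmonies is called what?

Pedal tone.

Approach: none. Departure: none — a single pitch is sustained while the chords change around it, passing through harmonies that do not contain it.
No melodic motion at all; the dissonance is created entirely by the moving harmonies against the stationary note — a pedal tone (pedal point).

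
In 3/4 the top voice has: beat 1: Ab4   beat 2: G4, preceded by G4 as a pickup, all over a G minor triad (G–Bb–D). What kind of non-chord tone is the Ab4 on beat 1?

The harmony at that moment is G minor triad (G, Bb, D); Ab4 is not a chord tone.
It is approached by step up from G4 and left by step down to G4.
Step away and step back to the same note — a neighbor tone (upper neighbor).

Upper neighbor tone.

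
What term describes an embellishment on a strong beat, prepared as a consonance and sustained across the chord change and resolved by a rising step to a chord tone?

Retardation.

Approach: by preparation — the pitch is first a chord tone, then held (tied or repeated) while the harmony changes under it. Departure: up by step. Metric position: strong.
A prepared dissonance that resolves upward by step — a retardation. (The same figure resolving downward would be a suspension.)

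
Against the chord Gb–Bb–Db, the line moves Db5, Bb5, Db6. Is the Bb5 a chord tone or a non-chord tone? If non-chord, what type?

Chord tone (the third of Gb major triad).

Gb major triad contains Gb, Bb, Db; Bb is the third, so it is a chord tone.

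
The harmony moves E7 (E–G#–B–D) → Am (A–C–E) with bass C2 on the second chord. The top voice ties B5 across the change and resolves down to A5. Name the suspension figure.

7–6 suspension.

At the second chord the bass is C2. The suspended B5 lies a seventh above the bass; after resolving down by step to A5, the interval above the bass becomes a sixth.
Suspension figures are named by those two intervals: 7–6.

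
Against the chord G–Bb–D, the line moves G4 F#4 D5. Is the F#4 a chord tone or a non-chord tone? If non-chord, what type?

Non-chord tone — an escape tone.

The harmony at that moment is G minor triad (G, Bb, D); F#4 is not a chord tone.
It is approached by step down from G4 and left by leap up to D5.
Step in, leap out — an escape tone.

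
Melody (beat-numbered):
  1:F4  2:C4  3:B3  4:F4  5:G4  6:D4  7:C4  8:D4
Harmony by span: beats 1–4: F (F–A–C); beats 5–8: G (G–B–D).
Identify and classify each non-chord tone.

B3 (beat 3) — escape tone; C4 (beat 7) — neighbor tone.

The harmony at that moment is F major triad (F, A, C); B3 is not a chord tone.
It is approached by step down from C4 and left by leap up to F4.
Step in, leap out — an escape tone.
The harmony at that moment is G major triad (G, B, D); C4 is not a chord tone.
It is approached by step down from D4 and left by step up to D4.
Step away and step back to the same note — a neighbor tone (lower neighbor).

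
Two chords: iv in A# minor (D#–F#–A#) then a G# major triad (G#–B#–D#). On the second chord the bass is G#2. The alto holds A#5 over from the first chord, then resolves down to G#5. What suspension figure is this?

At the second chord the bass is G#2. The suspended A#5 lies a ninth above the bass; after resolving down by step to G#5, the interval above the bass becomes an octave.
Suspension figures are named by those two intervals: 9–8.

9–8 suspension.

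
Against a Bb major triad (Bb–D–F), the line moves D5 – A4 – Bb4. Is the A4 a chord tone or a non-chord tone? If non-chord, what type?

The harmony at that moment is Bb major triad (Bb, D, F); A4 is not a chord tone.
It is approached by leap down from D5 and left by step up to Bb4.
Leap in, step out — an appoggiatura.

Non-chord tone — an appoggiatura.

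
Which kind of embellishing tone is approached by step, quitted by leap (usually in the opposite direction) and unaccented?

Escape tone.

Approach: by step. Departure: by leap. Metric position: weak.
Step in, leap out, from a weak position — an escape tone (échappée). (It is the mirror image of the appoggiatura, which leaps in and steps out on a strong beat.)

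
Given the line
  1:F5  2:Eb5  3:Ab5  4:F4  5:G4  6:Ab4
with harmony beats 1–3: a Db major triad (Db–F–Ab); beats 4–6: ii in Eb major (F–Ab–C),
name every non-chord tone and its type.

The harmony at that moment is Db major triad (Db, F, Ab); Eb5 is not a chord tone.
It is approached by step down from F5 and left by leap up to Ab5.
Step in, leap out — an escape tone.
The harmony at that moment is F minor triad (F, Ab, C); G4 is not a chord tone.
It is approached by step up from F4 and left by step up to Ab4.
Step in, step out in the same direction — a passing tone.

Eb5 (beat 2) — escape tone; G4 (beat 5) — passing tone.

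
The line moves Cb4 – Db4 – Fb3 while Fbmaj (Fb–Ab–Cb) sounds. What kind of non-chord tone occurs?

The harmony at that moment is Fb major triad (Fb, Ab, Cb); Db4 is not a chord tone.
It is approached by step up from Cb4 and left by leap down to Fb3.
Step in, leap out — an escape tone.

Db4 is an escape tone.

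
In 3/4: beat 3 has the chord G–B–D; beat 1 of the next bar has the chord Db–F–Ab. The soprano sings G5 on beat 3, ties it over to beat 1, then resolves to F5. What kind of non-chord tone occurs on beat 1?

The harmony at that moment is Db major triad (Db, F, Ab); G5 is not a chord tone.
It is held over (the same pitch as the preceding G5) and left by step down to F5.
Held over from the previous chord and resolving down by step — a suspension.

Suspension.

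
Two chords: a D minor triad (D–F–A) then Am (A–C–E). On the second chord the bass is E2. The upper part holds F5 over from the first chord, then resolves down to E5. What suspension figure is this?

At the second chord the bass is E2. The suspended F5 lies a ninth above the bass; after resolving down by step to E5, the interval above the bass becomes an octave.
Suspension figures are named by those two intervals: 9–8.

9–8 suspension.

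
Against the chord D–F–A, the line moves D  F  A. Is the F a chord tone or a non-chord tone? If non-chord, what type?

Chord tone (the third of D minor triad).

D minor triad contains D, F, A; F is the third, so it is a chord tone.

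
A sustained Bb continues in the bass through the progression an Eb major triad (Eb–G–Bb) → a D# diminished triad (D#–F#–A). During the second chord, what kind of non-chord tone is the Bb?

Pedal tone (pedal point).

The harmony at that moment is D# diminished triad (D#, F#, A); Bb is not a chord tone.
It is held over (the same pitch as the preceding Bb) and then sustained as the same pitch into the next harmony.
Sustained through a change of harmony — a pedal tone.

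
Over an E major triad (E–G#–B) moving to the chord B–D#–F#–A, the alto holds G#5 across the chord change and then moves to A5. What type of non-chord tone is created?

The harmony at that moment is B dominant seventh chord (B, D#, F#, A); G#5 is not a chord tone.
It is held over (the same pitch as the preceding G#5) and left by step up to A5.
Held over from the previous chord and resolving up by step — a retardation.

G#5 is a retardation.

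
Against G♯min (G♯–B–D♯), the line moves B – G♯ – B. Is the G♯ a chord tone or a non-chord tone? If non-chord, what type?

G# minor triad contains G♯, B, D♯; G♯ is the root, so it is a chord tone.

Chord tone (the root of G# minor triad).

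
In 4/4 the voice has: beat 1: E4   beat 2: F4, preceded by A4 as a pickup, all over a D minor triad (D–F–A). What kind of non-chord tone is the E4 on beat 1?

Appoggiatura.

The harmony at that moment is D minor triad (D, F, A); E4 is not a chord tone.
It is approached by leap down from A4 and left by step up to F4.
Leap in, step out, metrically accented — an appoggiatura.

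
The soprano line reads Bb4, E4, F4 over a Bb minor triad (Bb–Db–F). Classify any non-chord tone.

The harmony at that moment is Bb minor triad (Bb, Db, F); E4 is not a chord tone.
It is approached by leap down from Bb4 and left by step up to F4.
Leap in, step out — an appoggiatura.

E4 is an appoggiatura.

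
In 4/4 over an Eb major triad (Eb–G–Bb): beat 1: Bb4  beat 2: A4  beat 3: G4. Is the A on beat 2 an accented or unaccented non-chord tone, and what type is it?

The harmony at that moment is Eb major triad (Eb, G, Bb); A4 is not a chord tone.
It is approached by step down from Bb4 and left by step down to G4.
Step in, step out in the same direction — a passing tone.
It falls on a weak beat, so it is unaccented.

Unaccented passing tone.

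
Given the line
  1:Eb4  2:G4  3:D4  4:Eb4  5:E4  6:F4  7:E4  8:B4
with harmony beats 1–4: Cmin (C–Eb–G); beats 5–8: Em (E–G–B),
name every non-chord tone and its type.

D4 (beat 3) — appoggiatura; F4 (beat 6) — neighbor tone.

The harmony at that moment is C minor triad (C, Eb, G); D4 is not a chord tone.
It is approached by leap down from G4 and left by step up to Eb4.
Leap in, step out — an appoggiatura.
The harmony at that moment is E minor triad (E, G, B); F4 is not a chord tone.
It is approached by step up from E4 and left by step down to E4.
Step away and step back to the same note — a neighbor tone (upper neighbor).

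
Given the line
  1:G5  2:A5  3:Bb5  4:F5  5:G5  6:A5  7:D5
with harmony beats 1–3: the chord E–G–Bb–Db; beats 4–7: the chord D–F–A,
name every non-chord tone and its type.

The harmony at that moment is E diminished seventh chord (E, G, Bb, Db); A5 is not a chord tone.
It is approached by step up from G5 and left by step up to Bb5.
Step in, step out in the same direction — a passing tone.
The harmony at that moment is D minor triad (D, F, A); G5 is not a chord tone.
It is approached by step up from F5 and left by step up to A5.
Step in, step out in the same direction — a passing tone.

A5 (beat 2) — passing tone; G5 (beat 5) — passing tone.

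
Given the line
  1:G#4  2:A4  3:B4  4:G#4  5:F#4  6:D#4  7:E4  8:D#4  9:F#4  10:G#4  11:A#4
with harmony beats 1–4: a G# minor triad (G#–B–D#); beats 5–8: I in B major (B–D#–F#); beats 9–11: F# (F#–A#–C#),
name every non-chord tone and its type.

The harmony at that moment is G# minor triad (G#, B, D#); A4 is not a chord tone.
It is approached by step up from G#4 and left by step up to B4.
Step in, step out in the same direction — a passing tone.
The harmony at that moment is B major triad (B, D#, F#); E4 is not a chord tone.
It is approached by step up from D#4 and left by step down to D#4.
Step away and step back to the same note — a neighbor tone (upper neighbor).
The harmony at that moment is F# major triad (F#, A#, C#); G#4 is not a chord tone.
It is approached by step up from F#4 and left by step up to A#4.
Step in, step out in the same direction — a passing tone.

A4 (beat 2) — passing tone; E4 (beat 7) — neighbor tone; G#4 (beat 10) — passing tone.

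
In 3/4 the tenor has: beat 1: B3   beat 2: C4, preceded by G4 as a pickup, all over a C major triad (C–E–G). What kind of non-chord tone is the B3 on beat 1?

Appoggiatura.

The harmony at that moment is C major triad (C, E, G); B3 is not a chord tone.
It is approached by leap down from G4 and left by step up to C4.
Leap in, step out, metrically accented — an appoggiatura.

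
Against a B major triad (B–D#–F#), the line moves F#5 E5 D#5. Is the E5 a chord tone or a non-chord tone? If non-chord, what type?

Non-chord tone — a passing tone.

The harmony at that moment is B major triad (B, D#, F#); E5 is not a chord tone.
It is approached by step down from F#5 and left by step down to D#5.
Step in, step out in the same direction — a passing tone.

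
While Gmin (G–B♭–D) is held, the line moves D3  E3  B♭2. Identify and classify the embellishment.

The harmony at that moment is G minor triad (G, B♭, D); E3 is not a chord tone.
It is approached by step up from D3 and left by leap down to B♭2.
Step in, leap out — an escape tone.

E3 is an escape tone.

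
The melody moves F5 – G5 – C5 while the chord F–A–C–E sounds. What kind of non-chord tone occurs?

The harmony at that moment is F major seventh chord (F, A, C, E); G5 is not a chord tone.
It is approached by step up from F5 and left by leap down to C5.
Step in, leap out — an escape tone.

G5 is an escape tone.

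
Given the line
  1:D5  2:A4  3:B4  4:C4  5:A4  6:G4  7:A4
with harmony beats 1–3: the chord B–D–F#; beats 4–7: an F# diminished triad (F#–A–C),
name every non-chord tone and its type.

A4 (beat 2) — appoggiatura; G4 (beat 6) — neighbor tone.

The harmony at that moment is B minor triad (B, D, F#); A4 is not a chord tone.
It is approached by leap down from D5 and left by step up to B4.
Leap in, step out — an appoggiatura.
The harmony at that moment is F# diminished triad (F#, A, C); G4 is not a chord tone.
It is approached by step down from A4 and left by step up to A4.
Step away and step back to the same note — a neighbor tone (lower neighbor).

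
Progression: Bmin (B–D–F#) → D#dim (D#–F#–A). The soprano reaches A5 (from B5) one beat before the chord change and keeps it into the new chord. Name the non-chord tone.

A5 is an anticipation.

The harmony at that moment is B minor triad (B, D, F#); A5 is not a chord tone.
It is approached by step down from B5 and then sustained as the same pitch into the next harmony.
Arriving early and becoming a chord tone when the harmony changes — an anticipation.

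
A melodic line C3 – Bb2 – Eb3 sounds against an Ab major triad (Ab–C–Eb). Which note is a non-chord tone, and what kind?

The harmony at that moment is Ab major triad (Ab, C, Eb); Bb2 is not a chord tone.
It is approached by step down from C3 and left by leap up to Eb3.
Step in, leap out — an escape tone.

Bb2 is an escape tone.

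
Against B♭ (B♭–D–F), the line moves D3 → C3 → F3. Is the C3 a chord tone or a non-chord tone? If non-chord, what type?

The harmony at that moment is B♭ major triad (B♭, D, F); C3 is not a chord tone.
It is approached by step down from D3 and left by leap up to F3.
Step in, leap out — an escape tone.

Non-chord tone — an escape tone.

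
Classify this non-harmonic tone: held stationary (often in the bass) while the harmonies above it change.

Pedal tone.

Approach: none. Departure: none — a single pitch is sustained while the chords change around it, passing through harmonies that do not contain it.
No melodic motion at all; the dissonance is created entirely by the moving harmonies against the stationary note — a pedal tone (pedal point).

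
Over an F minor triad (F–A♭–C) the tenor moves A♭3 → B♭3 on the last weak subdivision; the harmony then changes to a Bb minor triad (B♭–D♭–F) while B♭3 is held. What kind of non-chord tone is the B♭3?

B♭3 is an anticipation.

The harmony at that moment is F minor triad (F, A♭, C); B♭3 is not a chord tone.
It is approached by step up from A♭3 and then sustained as the same pitch into the next harmony.
Arriving early and becoming a chord tone when the harmony changes — an anticipation.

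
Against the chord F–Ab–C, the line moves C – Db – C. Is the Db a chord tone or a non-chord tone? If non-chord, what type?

Non-chord tone — a neighbor tone.

The harmony at that moment is F minor triad (F, Ab, C); Db is not a chord tone.
It is approached by step up from C and left by step down to C.
Step away and step back to the same note — a neighbor tone (upper neighbor).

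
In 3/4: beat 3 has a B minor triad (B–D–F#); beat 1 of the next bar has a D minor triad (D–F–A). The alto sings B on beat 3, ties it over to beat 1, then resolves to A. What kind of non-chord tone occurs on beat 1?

Suspension.

The harmony at that moment is D minor triad (D, F, A); B is not a chord tone.
It is held over (the same pitch as the preceding B) and left by step down to A.
Held over from the previous chord and resolving down by step — a suspension.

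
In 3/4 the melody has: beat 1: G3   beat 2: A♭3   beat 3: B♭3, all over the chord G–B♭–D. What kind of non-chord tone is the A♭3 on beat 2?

The harmony at that moment is G minor triad (G, B♭, D); A♭3 is not a chord tone.
It is approached by step up from G3 and left by step up to B♭3.
Step in, step out in the same direction — a passing tone.

Passing tone.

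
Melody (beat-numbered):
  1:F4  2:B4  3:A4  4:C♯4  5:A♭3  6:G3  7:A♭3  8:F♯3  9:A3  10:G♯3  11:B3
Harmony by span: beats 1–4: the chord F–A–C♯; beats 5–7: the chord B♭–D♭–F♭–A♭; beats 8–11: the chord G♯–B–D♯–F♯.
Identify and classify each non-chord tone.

B4 (beat 2) — appoggiatura; G3 (beat 6) — neighbor tone; A3 (beat 9) — appoggiatura.

The harmony at that moment is F augmented triad (F, A, C♯); B4 is not a chord tone.
It is approached by leap up from F4 and left by step down to A4.
Leap in, step out — an appoggiatura.
The harmony at that moment is B♭ half-diminished seventh chord (B♭, D♭, F♭, A♭); G3 is not a chord tone.
It is approached by step down from A♭3 and left by step up to A♭3.
Step away and step back to the same note — a neighbor tone (lower neighbor).
The harmony at that moment is G♯ minor seventh chord (G♯, B, D♯, F♯); A3 is not a chord tone.
It is approached by leap up from F♯3 and left by step down to G♯3.
Leap in, step out — an appoggiatura.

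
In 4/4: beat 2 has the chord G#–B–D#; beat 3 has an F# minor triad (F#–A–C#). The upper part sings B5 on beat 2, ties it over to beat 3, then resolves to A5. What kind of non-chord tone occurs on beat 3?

Suspension.

The harmony at that moment is F# minor triad (F#, A, C#); B5 is not a chord tone.
It is held over (the same pitch as the preceding B5) and left by step down to A5.
Held over from the previous chord and resolving down by step — a suspension.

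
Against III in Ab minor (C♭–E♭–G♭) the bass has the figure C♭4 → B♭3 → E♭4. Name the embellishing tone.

B♭3 is an escape tone.

The harmony at that moment is C♭ major triad (C♭, E♭, G♭); B♭3 is not a chord tone.
It is approached by step down from C♭4 and left by leap up to E♭4.
Step in, leap out — an escape tone.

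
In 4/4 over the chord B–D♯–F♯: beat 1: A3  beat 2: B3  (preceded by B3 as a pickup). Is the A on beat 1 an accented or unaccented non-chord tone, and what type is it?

The harmony at that moment is B major triad (B, D♯, F♯); A3 is not a chord tone.
It is approached by step down from B3 and left by step up to B3.
Step away and step back to the same note — a neighbor tone (lower neighbor).
It falls on the downbeat, so it is accented.

Accented neighbor tone.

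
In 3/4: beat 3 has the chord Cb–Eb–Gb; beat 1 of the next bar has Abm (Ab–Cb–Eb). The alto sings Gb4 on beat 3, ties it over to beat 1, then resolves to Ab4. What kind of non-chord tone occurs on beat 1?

The harmony at that moment is Ab minor triad (Ab, Cb, Eb); Gb4 is not a chord tone.
It is held over (the same pitch as the preceding Gb4) and left by step up to Ab4.
Held over from the previous chord and resolving up by step — a retardation.

Retardation.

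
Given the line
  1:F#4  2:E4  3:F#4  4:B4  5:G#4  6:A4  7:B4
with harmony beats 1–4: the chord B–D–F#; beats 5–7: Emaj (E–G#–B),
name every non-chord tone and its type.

The harmony at that moment is B minor triad (B, D, F#); E4 is not a chord tone.
It is approached by step down from F#4 and left by step up to F#4.
Step away and step back to the same note — a neighbor tone (lower neighbor).
The harmony at that moment is E major triad (E, G#, B); A4 is not a chord tone.
It is approached by step up from G#4 and left by step up to B4.
Step in, step out in the same direction — a passing tone.

E4 (beat 2) — neighbor tone; A4 (beat 6) — passing tone.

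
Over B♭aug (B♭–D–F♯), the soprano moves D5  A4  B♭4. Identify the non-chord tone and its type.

A4 is an appoggiatura.

The harmony at that moment is B♭ augmented triad (B♭, D, F♯); A4 is not a chord tone.
It is approached by leap down from D5 and left by step up to B♭4.
Leap in, step out — an appoggiatura.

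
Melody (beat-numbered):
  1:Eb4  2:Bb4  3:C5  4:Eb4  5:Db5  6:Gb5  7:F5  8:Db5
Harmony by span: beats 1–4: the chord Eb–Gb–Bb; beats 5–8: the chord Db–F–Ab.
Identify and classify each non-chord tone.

The harmony at that moment is Eb minor triad (Eb, Gb, Bb); C5 is not a chord tone.
It is approached by step up from Bb4 and left by leap down to Eb4.
Step in, leap out — an escape tone.
The harmony at that moment is Db major triad (Db, F, Ab); Gb5 is not a chord tone.
It is approached by leap up from Db5 and left by step down to F5.
Leap in, step out — an appoggiatura.

C5 (beat 3) — escape tone; Gb5 (beat 6) — appoggiatura.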